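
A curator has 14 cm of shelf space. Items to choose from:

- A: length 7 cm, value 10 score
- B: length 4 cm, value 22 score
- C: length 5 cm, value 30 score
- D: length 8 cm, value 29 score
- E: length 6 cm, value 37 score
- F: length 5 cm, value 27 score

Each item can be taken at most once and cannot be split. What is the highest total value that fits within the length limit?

79 score

Check high-value combinations within 14 cm:
- B+C+F: length 4+5+5=14, value 22+30+27=79
- C+E: length 5+6=11, value 30+37=67
- D+E: length 8+6=14, value 29+37=66
- E+F: length 6+5=11, value 37+27=64
- B+E: length 4+6=10, value 22+37=59
Best: 79 score.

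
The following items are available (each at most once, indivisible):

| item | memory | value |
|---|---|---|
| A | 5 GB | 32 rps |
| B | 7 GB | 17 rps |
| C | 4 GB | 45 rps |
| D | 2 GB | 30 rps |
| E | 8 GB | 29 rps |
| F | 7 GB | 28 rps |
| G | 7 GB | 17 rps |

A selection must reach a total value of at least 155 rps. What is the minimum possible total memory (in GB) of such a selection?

26

Subsets with value ≥ 155, sorted by total memory:
- A+C+D+E+F: memory 26, value 164
- A+B+C+D+F+G: memory 32, value 169
Minimum memory: 26 GB.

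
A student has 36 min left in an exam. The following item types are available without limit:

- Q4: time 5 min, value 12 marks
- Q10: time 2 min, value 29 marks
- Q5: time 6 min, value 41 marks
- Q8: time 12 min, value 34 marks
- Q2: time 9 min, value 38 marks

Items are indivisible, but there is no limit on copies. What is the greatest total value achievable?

522 marks

Best value-per-unit is Q10 at 29/2, and filling with it alone uses time 18×2=36. No mix of the others beats 18×29 = 522.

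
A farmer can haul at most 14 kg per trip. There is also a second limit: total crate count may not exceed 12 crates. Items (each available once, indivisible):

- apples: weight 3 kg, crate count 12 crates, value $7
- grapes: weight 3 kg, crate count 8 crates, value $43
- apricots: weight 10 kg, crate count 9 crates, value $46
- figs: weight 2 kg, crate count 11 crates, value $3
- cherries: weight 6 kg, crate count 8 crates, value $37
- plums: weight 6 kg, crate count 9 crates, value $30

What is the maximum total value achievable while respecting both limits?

Feasible sets respecting both limits:
- apricots: weight 10, crate count 9, value 46
- grapes: weight 3, crate count 8, value 43
- cherries: weight 6, crate count 8, value 37
- plums: weight 6, crate count 9, value 30
Best: $46.

$46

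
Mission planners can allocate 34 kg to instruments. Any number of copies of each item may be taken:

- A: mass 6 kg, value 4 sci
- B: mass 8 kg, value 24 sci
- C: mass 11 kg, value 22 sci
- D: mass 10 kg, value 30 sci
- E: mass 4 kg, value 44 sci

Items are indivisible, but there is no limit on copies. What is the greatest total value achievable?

352 sci

Best value-per-unit is E at 44/4, and filling with it alone uses mass 8×4=32. No mix of the others beats 8×44 = 352.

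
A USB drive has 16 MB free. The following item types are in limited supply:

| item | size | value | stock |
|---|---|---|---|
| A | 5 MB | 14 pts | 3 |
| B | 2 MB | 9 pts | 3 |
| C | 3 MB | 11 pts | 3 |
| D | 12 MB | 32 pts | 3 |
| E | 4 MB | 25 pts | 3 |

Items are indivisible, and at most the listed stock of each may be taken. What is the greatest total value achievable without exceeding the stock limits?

Top feasible selections:
- 2×B + 3×E: size 16, value 93
- 1×C + 3×E: size 15, value 86
- 1×B + 3×E: size 14, value 84
Best: 93 pts.

93 pts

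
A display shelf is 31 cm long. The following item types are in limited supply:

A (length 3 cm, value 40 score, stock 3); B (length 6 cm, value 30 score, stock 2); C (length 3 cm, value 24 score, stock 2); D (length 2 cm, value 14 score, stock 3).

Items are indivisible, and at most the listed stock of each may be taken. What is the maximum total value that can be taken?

Top feasible selections:
- 3×A + 2×B + 2×C + 2×D: length 31, value 256
- 3×A + 2×B + 1×C + 3×D: length 30, value 246
Best: 256 score.

256 score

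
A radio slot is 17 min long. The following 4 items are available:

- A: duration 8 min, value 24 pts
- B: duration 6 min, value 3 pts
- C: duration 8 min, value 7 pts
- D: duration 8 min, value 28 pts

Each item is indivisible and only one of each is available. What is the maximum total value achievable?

Check high-value combinations within 17 min:
- A+D: duration 8+8=16, value 24+28=52
- C+D: duration 8+8=16, value 7+28=35
- B+D: duration 6+8=14, value 3+28=31
- A+C: duration 8+8=16, value 24+7=31
- D: duration 8, value 28
Best: 52 pts.

52 pts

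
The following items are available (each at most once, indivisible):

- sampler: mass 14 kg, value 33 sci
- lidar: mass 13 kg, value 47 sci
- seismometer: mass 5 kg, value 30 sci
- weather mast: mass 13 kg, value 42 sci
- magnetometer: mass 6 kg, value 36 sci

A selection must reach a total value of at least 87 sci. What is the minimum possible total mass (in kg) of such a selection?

Subsets with value ≥ 87, sorted by total mass:
- lidar+seismometer+magnetometer: mass 24, value 113
- seismometer+weather mast+magnetometer: mass 24, value 108
- sampler+seismometer+magnetometer: mass 25, value 99
Minimum mass: 24 kg.

24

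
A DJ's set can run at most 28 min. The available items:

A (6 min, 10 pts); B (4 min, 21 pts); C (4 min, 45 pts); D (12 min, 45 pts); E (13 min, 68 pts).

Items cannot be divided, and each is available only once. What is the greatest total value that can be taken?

144 pts

This is a 0/1 knapsack; check combinations near the capacity.
- A+B+C+E: duration 6+4+4+13=27, value 10+21+45+68=144
- B+C+E: duration 4+4+13=21, value 21+45+68=134
- A+C+E: duration 6+4+13=23, value 10+45+68=123
- A+B+C+D: duration 6+4+4+12=26, value 10+21+45+45=121
Best: 144 pts.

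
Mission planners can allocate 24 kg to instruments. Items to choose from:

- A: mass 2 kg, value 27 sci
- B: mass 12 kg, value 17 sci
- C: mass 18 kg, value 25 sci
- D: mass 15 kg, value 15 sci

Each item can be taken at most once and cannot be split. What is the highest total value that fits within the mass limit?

Check high-value combinations within 24 kg:
- A+C: mass 2+18=20, value 27+25=52
- A+B: mass 2+12=14, value 27+17=44
- A+D: mass 2+15=17, value 27+15=42
- A: mass 2, value 27
- C: mass 18, value 25
Best: 52 sci.

52 sci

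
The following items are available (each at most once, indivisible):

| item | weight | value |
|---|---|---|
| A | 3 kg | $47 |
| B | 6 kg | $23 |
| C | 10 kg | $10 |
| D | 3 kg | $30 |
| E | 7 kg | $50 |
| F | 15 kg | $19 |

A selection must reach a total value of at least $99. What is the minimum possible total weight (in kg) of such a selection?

Subsets with value ≥ 99, sorted by total weight:
- A+B+D: weight 12, value 100
- A+D+E: weight 13, value 127
- A+B+E: weight 16, value 120
Minimum weight: 12 kg.

12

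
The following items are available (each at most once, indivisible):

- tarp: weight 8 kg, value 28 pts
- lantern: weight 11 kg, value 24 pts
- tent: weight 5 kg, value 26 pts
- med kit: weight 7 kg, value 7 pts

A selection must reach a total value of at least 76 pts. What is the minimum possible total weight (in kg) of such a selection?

Subsets with value ≥ 76, sorted by total weight:
- tarp+lantern+tent: weight 24, value 78
- tarp+lantern+tent+med kit: weight 31, value 85
Minimum weight: 24 kg.

24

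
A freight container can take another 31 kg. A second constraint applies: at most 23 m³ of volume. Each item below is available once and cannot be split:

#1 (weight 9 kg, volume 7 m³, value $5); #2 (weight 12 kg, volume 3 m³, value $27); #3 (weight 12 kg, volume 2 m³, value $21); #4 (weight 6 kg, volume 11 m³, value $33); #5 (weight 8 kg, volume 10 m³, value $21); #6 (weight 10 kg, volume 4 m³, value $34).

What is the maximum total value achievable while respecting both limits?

Feasible sets respecting both limits:
- #2+#4+#6: weight 28, volume 18, value 94
- #3+#4+#6: weight 28, volume 17, value 88
- #2+#5+#6: weight 30, volume 17, value 82
- #2+#3+#4: weight 30, volume 16, value 81
Best: $94.

$94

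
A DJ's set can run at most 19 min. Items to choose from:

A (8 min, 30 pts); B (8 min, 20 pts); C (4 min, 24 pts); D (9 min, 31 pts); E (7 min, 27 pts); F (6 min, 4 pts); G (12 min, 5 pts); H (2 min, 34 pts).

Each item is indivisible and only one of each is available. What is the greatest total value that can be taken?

95 pts

Check high-value combinations within 19 min:
- A+D+H: duration 8+9+2=19, value 30+31+34=95
- D+E+H: duration 9+7+2=18, value 31+27+34=92
- A+E+H: duration 8+7+2=17, value 30+27+34=91
Best: 95 pts.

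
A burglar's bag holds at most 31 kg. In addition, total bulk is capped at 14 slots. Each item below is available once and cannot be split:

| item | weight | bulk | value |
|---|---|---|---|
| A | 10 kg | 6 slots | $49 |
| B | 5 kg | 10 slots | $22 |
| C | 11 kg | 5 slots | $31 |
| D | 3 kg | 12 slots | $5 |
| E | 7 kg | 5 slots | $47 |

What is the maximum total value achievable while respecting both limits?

$96

Feasible sets respecting both limits:
- A+E: weight 17, bulk 11, value 96
- A+C: weight 21, bulk 11, value 80
- C+E: weight 18, bulk 10, value 78
Best: $96.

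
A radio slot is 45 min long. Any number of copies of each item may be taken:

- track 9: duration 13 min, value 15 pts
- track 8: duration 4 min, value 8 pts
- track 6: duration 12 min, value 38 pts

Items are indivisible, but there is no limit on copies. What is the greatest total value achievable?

130 pts

Best value-per-unit is track 6 at 38/12; filling with it alone gives 3×38 = 114.
Optimal mix: 2×track 8 + 3×track 6 → duration 44, value 130.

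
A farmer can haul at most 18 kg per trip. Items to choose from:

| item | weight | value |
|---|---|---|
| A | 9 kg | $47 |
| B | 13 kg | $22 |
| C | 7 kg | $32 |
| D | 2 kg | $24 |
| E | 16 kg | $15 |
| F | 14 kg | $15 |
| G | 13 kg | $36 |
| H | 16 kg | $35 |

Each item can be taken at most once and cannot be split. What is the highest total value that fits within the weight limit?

$103

Check high-value combinations within 18 kg:
- A+C+D: weight 9+7+2=18, value 47+32+24=103
- A+C: weight 9+7=16, value 47+32=79
- A+D: weight 9+2=11, value 47+24=71
- D+G: weight 2+13=15, value 24+36=60
- D+H: weight 2+16=18, value 24+35=59
Best: $103.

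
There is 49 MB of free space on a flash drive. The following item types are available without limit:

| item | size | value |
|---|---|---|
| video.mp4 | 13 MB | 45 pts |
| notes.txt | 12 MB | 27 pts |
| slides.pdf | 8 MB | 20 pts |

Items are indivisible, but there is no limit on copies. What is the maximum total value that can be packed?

155 pts

Best value-per-unit is video.mp4 at 45/13; filling with it alone gives 3×45 = 135.
Optimal mix: 3×video.mp4 + 1×slides.pdf → size 47, value 155.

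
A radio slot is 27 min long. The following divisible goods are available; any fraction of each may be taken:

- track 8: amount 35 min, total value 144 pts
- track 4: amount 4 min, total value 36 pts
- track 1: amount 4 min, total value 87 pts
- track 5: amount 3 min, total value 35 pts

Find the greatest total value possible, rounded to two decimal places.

223.83

Take in order of value per unit:
- track 1 (87/4 per unit): all 4 → value 87, running total 87.00
- track 5 (35/3 per unit): all 3 → value 35, running total 122.00
- track 4 (36/4 per unit): all 4 → value 36, running total 158.00
- track 8 (144/35 per unit): 16 of 35 → value 16×144/35 = 65.8286, running total 223.83
Total 223.83.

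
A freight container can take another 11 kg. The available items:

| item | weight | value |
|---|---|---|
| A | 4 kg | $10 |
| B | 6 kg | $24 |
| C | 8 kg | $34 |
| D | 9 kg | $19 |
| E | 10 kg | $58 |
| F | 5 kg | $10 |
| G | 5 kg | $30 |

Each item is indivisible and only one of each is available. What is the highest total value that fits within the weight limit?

This is a 0/1 knapsack; check combinations near the capacity.
- E: weight 10, value 58
- B+G: weight 6+5=11, value 24+30=54
- A+G: weight 4+5=9, value 10+30=40
Best: $58.

$58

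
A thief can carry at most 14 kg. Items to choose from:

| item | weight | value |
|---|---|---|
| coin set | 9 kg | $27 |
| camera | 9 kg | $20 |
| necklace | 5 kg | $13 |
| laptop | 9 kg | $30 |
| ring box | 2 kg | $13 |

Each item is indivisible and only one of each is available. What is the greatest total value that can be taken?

$43

Check high-value combinations within 14 kg:
- laptop+ring box: weight 9+2=11, value 30+13=43
- necklace+laptop: weight 5+9=14, value 13+30=43
- coin set+ring box: weight 9+2=11, value 27+13=40
Best: $43.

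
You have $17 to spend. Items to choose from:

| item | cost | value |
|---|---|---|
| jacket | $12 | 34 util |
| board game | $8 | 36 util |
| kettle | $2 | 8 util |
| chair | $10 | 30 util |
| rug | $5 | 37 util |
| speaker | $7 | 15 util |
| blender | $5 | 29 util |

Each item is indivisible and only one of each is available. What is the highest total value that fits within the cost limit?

Check high-value combinations within $17:
- board game+kettle+rug: cost 8+2+5=15, value 36+8+37=81
- rug+speaker+blender: cost 5+7+5=17, value 37+15+29=81
- kettle+chair+rug: cost 2+10+5=17, value 8+30+37=75
- kettle+rug+blender: cost 2+5+5=12, value 8+37+29=74
- board game+rug: cost 8+5=13, value 36+37=73
Best: 81 util.

81 util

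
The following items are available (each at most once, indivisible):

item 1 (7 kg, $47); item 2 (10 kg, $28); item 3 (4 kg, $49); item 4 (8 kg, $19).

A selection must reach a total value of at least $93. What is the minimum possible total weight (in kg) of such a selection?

11

Subsets with value ≥ 93, sorted by total weight:
- item 1+item 3: weight 11, value 96
- item 1+item 3+item 4: weight 19, value 115
- item 1+item 2+item 3: weight 21, value 124
- item 2+item 3+item 4: weight 22, value 96
Minimum weight: 11 kg.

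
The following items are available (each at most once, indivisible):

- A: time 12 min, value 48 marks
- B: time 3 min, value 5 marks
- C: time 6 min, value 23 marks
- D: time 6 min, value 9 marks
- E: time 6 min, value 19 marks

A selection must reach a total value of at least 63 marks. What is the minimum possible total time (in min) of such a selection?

18

Subsets with value ≥ 63, sorted by total time:
- A+C: time 18, value 71
- A+E: time 18, value 67
- A+B+C: time 21, value 76
Minimum time: 18 min.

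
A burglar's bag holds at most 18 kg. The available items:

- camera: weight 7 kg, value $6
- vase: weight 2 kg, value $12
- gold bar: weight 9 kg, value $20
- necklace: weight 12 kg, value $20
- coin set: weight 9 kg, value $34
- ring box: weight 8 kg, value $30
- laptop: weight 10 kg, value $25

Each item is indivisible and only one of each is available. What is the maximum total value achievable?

Check high-value combinations within 18 kg:
- coin set+ring box: weight 9+8=17, value 34+30=64
- ring box+laptop: weight 8+10=18, value 30+25=55
- gold bar+coin set: weight 9+9=18, value 20+34=54
- camera+vase+coin set: weight 7+2+9=18, value 6+12+34=52
Best: $64.

$64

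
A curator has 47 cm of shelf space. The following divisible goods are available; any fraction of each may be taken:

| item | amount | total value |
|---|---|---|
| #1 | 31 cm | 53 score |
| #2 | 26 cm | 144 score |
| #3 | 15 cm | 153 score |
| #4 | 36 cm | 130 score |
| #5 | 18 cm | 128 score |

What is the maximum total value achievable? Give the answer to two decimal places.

358.54

Take in order of value per unit:
- #3 (153/15 per unit): all 15 → value 153, running total 153.00
- #5 (128/18 per unit): all 18 → value 128, running total 281.00
- #2 (144/26 per unit): 14 of 26 → value 14×144/26 = 77.5385, running total 358.54
Total 358.54.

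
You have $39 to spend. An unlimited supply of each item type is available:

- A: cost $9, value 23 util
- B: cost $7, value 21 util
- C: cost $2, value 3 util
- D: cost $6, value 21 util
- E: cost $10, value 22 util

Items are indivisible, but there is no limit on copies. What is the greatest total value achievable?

129 util

Best value-per-unit is D at 21/6; filling with it alone gives 6×21 = 126.
Optimal mix: 1×B + 1×C + 5×D → cost 39, value 129.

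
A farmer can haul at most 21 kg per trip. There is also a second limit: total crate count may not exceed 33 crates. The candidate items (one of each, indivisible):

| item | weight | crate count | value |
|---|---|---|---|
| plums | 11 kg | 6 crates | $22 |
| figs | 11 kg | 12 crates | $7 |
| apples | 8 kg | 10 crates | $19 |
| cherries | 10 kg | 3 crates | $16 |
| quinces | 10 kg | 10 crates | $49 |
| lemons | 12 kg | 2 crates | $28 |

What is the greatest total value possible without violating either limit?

$71

Feasible sets respecting both limits:
- plums+quinces: weight 21, crate count 16, value 71
- apples+quinces: weight 18, crate count 20, value 68
- cherries+quinces: weight 20, crate count 13, value 65
Best: $71.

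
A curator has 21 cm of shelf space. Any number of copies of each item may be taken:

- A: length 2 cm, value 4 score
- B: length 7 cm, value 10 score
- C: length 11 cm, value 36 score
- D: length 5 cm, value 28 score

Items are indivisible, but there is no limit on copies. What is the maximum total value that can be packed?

112 score

Best value-per-unit is D at 28/5, and filling with it alone uses length 4×5=20. No mix of the others beats 4×28 = 112.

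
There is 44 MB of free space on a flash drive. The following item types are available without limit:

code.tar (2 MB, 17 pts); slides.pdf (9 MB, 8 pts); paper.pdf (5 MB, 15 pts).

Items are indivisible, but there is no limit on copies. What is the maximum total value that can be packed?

374 pts

Best value-per-unit is code.tar at 17/2, and filling with it alone uses size 22×2=44. No mix of the others beats 22×17 = 374.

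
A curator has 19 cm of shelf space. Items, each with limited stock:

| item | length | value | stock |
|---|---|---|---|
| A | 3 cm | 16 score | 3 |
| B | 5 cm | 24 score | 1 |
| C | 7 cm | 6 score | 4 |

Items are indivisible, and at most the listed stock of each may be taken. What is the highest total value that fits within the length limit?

Best selections within length 19 and stock limits:
- 3×A + 1×B: length 14, value 72
- 2×A + 1×B + 1×C: length 18, value 62
Best: 72 score.

72 score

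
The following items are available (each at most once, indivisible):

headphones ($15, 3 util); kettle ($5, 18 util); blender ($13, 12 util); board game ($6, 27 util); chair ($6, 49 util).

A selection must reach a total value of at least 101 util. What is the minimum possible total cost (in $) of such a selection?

30

Subsets with value ≥ 101, sorted by total cost:
- kettle+blender+board game+chair: cost 30, value 106
- headphones+kettle+blender+board game+chair: cost 45, value 109
Minimum cost: 30 $.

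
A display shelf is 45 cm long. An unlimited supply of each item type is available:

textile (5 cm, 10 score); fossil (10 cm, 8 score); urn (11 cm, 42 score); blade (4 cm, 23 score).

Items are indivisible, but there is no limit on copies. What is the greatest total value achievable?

Best value-per-unit is blade at 23/4, and filling with it alone uses length 11×4=44. No mix of the others beats 11×23 = 253.

253 score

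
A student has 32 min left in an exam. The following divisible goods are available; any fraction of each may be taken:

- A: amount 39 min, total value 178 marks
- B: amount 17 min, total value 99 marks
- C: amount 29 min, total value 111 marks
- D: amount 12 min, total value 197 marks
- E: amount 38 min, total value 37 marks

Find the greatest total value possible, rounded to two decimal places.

Take in order of value per unit:
- D (197/12 per unit): all 12 → value 197, running total 197.00
- B (99/17 per unit): all 17 → value 99, running total 296.00
- A (178/39 per unit): 3 of 39 → value 3×178/39 = 13.6923, running total 309.69
Total 309.69.

309.69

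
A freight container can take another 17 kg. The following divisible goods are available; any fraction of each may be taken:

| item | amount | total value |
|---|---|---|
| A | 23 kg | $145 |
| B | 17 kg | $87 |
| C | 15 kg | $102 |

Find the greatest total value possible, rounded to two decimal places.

114.61

Take in order of value per unit:
- C (102/15 per unit): all 15 → value 102, running total 102.00
- A (145/23 per unit): 2 of 23 → value 2×145/23 = 12.6087, running total 114.61
Total 114.61.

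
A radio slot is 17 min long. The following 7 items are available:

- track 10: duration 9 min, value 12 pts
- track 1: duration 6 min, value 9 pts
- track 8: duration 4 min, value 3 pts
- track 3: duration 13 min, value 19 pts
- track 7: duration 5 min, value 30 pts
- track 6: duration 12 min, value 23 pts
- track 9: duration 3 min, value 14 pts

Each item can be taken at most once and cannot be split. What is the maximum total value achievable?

This is a 0/1 knapsack; check combinations near the capacity.
- track 10+track 7+track 9: duration 9+5+3=17, value 12+30+14=56
- track 1+track 7+track 9: duration 6+5+3=14, value 9+30+14=53
- track 7+track 6: duration 5+12=17, value 30+23=53
- track 8+track 7+track 9: duration 4+5+3=12, value 3+30+14=47
Best: 56 pts.

56 pts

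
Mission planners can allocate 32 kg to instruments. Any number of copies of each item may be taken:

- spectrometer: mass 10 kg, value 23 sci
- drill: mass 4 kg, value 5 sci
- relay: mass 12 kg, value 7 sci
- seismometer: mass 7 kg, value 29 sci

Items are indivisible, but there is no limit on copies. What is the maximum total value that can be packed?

121 sci

Best value-per-unit is seismometer at 29/7; filling with it alone gives 4×29 = 116.
Optimal mix: 1×drill + 4×seismometer → mass 32, value 121.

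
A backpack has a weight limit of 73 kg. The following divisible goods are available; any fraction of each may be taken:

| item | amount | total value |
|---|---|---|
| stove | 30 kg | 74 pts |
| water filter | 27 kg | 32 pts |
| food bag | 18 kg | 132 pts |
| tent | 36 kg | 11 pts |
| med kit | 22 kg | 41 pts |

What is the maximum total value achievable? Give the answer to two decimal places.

250.56

Take in order of value per unit:
- food bag (132/18 per unit): all 18 → value 132, running total 132.00
- stove (74/30 per unit): all 30 → value 74, running total 206.00
- med kit (41/22 per unit): all 22 → value 41, running total 247.00
- water filter (32/27 per unit): 3 of 27 → value 3×32/27 = 3.5556, running total 250.56
Total 250.56.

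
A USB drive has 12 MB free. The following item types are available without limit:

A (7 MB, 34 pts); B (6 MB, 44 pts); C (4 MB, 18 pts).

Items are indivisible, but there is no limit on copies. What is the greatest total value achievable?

88 pts

Best value-per-unit is B at 44/6, and filling with it alone uses size 2×6=12. No mix of the others beats 2×44 = 88.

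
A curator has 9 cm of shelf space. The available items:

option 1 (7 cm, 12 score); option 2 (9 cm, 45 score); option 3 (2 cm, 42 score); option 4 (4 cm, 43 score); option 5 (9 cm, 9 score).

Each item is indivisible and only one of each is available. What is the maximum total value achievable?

Check high-value combinations within 9 cm:
- option 3+option 4: length 2+4=6, value 42+43=85
- option 1+option 3: length 7+2=9, value 12+42=54
- option 2: length 9, value 45
- option 4: length 4, value 43
Best: 85 score.

85 score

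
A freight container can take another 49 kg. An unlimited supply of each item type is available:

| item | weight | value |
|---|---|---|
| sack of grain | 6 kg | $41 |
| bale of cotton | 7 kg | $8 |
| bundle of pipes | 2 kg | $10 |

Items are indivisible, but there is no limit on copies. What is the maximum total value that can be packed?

Best value-per-unit is sack of grain at 41/6, and filling with it alone uses weight 8×6=48. No mix of the others beats 8×41 = 328.

$328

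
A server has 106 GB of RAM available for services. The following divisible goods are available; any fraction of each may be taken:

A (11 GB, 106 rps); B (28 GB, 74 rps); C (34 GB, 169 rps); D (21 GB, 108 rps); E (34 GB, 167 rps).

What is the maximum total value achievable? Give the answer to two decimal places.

565.86

Take in order of value per unit:
- A (106/11 per unit): all 11 → value 106, running total 106.00
- D (108/21 per unit): all 21 → value 108, running total 214.00
- C (169/34 per unit): all 34 → value 169, running total 383.00
- E (167/34 per unit): all 34 → value 167, running total 550.00
- B (74/28 per unit): 6 of 28 → value 6×74/28 = 15.8571, running total 565.86
Total 565.86.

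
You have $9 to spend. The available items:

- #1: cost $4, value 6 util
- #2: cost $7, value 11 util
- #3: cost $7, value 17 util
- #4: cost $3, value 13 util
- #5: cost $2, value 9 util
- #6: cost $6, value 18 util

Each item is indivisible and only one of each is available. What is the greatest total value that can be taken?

This is a 0/1 knapsack; check combinations near the capacity.
- #4+#6: cost 3+6=9, value 13+18=31
- #1+#4+#5: cost 4+3+2=9, value 6+13+9=28
- #5+#6: cost 2+6=8, value 9+18=27
- #3+#5: cost 7+2=9, value 17+9=26
Best: 31 util.

31 util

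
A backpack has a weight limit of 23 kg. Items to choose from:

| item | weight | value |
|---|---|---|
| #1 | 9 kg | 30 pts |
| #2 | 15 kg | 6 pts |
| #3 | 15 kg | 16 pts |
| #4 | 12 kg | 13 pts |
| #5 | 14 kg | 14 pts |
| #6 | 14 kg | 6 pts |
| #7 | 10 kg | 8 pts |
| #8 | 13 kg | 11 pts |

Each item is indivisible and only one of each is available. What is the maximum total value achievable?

44 pts

Check high-value combinations within 23 kg:
- #1+#5: weight 9+14=23, value 30+14=44
- #1+#4: weight 9+12=21, value 30+13=43
- #1+#8: weight 9+13=22, value 30+11=41
- #1+#7: weight 9+10=19, value 30+8=38
- #1+#6: weight 9+14=23, value 30+6=36
Best: 44 pts.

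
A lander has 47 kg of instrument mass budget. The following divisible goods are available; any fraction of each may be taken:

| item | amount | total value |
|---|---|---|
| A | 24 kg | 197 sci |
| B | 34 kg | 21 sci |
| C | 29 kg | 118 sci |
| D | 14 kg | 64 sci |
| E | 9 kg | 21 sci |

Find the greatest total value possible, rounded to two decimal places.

Take in order of value per unit:
- A (197/24 per unit): all 24 → value 197, running total 197.00
- D (64/14 per unit): all 14 → value 64, running total 261.00
- C (118/29 per unit): 9 of 29 → value 9×118/29 = 36.6207, running total 297.62
Total 297.62.

297.62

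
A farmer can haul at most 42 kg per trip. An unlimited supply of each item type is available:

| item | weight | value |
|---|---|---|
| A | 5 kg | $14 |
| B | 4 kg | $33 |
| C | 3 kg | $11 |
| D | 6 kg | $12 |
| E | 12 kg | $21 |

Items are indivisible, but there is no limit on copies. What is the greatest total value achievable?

$330

Best value-per-unit is B at 33/4, and filling with it alone uses weight 10×4=40. No mix of the others beats 10×33 = 330.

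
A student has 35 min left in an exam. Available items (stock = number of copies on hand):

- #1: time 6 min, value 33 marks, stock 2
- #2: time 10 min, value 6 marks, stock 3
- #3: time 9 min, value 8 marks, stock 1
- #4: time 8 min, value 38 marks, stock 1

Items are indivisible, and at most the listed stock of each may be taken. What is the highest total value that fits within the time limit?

Top feasible selections:
- 2×#1 + 1×#3 + 1×#4: time 29, value 112
- 2×#1 + 1×#2 + 1×#4: time 30, value 110
- 2×#1 + 1×#4: time 20, value 104
Best: 112 marks.

112 marks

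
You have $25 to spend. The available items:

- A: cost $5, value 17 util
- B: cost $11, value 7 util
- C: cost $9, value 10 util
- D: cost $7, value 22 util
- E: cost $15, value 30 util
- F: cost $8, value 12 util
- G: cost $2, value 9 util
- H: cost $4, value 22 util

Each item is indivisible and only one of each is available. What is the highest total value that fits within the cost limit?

Check high-value combinations within $25:
- A+D+F+H: cost 5+7+8+4=24, value 17+22+12+22=73
- A+C+D+H: cost 5+9+7+4=25, value 17+10+22+22=71
- A+D+G+H: cost 5+7+2+4=18, value 17+22+9+22=70
- A+E+H: cost 5+15+4=24, value 17+30+22=69
- D+F+G+H: cost 7+8+2+4=21, value 22+12+9+22=65
Best: 73 util.

73 util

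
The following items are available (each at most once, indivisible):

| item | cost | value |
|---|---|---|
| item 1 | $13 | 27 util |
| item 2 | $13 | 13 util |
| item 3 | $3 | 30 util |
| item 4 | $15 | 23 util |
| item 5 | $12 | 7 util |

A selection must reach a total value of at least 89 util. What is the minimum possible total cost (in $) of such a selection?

Subsets with value ≥ 89, sorted by total cost:
- item 1+item 2+item 3+item 4: cost 44, value 93
- item 1+item 2+item 3+item 4+item 5: cost 56, value 100
Minimum cost: 44 $.

44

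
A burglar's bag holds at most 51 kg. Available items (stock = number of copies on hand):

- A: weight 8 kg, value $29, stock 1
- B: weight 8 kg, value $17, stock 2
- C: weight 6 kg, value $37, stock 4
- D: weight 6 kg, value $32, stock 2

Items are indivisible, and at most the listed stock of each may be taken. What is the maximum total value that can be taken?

Best selections within weight 51 and stock limits:
- 1×A + 4×C + 2×D: weight 44, value 241
- 1×B + 4×C + 2×D: weight 44, value 229
- 1×A + 1×B + 4×C + 1×D: weight 46, value 226
- 1×A + 1×B + 3×C + 2×D: weight 46, value 221
Best: $241.

$241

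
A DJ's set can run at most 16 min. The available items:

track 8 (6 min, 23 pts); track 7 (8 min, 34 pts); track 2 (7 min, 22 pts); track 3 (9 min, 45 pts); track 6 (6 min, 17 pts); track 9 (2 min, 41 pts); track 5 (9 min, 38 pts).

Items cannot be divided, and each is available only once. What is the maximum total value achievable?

98 pts

Check high-value combinations within 16 min:
- track 8+track 7+track 9: duration 6+8+2=16, value 23+34+41=98
- track 7+track 6+track 9: duration 8+6+2=16, value 34+17+41=92
- track 3+track 9: duration 9+2=11, value 45+41=86
Best: 98 pts.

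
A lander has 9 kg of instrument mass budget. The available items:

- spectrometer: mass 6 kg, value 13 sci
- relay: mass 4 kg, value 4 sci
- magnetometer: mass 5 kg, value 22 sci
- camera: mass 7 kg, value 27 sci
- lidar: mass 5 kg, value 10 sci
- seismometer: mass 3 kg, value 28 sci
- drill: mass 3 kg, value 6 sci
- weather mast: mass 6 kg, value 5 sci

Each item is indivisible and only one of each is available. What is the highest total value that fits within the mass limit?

Check high-value combinations within 9 kg:
- magnetometer+seismometer: mass 5+3=8, value 22+28=50
- spectrometer+seismometer: mass 6+3=9, value 13+28=41
- lidar+seismometer: mass 5+3=8, value 10+28=38
- seismometer+drill: mass 3+3=6, value 28+6=34
Best: 50 sci.

50 sci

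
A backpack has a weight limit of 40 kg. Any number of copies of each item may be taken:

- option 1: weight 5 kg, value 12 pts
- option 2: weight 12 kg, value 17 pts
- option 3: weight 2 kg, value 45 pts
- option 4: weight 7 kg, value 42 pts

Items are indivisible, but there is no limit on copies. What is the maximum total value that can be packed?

900 pts

Best value-per-unit is option 3 at 45/2, and filling with it alone uses weight 20×2=40. No mix of the others beats 20×45 = 900.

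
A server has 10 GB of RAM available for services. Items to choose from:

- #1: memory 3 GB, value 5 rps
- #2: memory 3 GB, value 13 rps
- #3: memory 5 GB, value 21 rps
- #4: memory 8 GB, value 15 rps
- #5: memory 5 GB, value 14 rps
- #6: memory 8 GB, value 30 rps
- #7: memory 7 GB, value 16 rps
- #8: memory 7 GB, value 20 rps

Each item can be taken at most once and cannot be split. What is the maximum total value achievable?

35 rps

Check high-value combinations within 10 GB:
- #3+#5: memory 5+5=10, value 21+14=35
- #2+#3: memory 3+5=8, value 13+21=34
- #2+#8: memory 3+7=10, value 13+20=33
- #6: memory 8, value 30
Best: 35 rps.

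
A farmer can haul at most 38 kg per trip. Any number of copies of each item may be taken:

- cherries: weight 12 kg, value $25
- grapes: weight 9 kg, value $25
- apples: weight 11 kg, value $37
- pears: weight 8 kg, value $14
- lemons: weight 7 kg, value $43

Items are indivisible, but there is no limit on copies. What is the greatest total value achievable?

Best value-per-unit is lemons at 43/7, and filling with it alone uses weight 5×7=35. No mix of the others beats 5×43 = 215.

$215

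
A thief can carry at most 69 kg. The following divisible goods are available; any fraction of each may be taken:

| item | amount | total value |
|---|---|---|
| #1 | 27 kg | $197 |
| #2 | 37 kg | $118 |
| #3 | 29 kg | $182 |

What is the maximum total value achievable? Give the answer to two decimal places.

420.46

Take in order of value per unit:
- #1 (197/27 per unit): all 27 → value 197, running total 197.00
- #3 (182/29 per unit): all 29 → value 182, running total 379.00
- #2 (118/37 per unit): 13 of 37 → value 13×118/37 = 41.4595, running total 420.46
Total 420.46.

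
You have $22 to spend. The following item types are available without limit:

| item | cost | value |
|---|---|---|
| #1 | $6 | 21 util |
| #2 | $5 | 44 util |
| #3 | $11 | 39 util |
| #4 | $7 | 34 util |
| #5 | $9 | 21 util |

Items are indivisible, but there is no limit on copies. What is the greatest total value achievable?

Best value-per-unit is #2 at 44/5, and filling with it alone uses cost 4×5=20. No mix of the others beats 4×44 = 176.

176 util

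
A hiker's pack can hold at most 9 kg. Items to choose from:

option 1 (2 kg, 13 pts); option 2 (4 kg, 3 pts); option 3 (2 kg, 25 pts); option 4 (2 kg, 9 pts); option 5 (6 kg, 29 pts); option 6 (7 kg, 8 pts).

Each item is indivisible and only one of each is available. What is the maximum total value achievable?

Check high-value combinations within 9 kg:
- option 3+option 5: weight 2+6=8, value 25+29=54
- option 1+option 3+option 4: weight 2+2+2=6, value 13+25+9=47
- option 1+option 5: weight 2+6=8, value 13+29=42
Best: 54 pts.

54 pts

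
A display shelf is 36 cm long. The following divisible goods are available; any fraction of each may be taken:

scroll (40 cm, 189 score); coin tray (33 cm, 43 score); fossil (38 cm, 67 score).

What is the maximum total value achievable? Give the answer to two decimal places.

Take in order of value per unit:
- scroll (189/40 per unit): 36 of 40 → value 36×189/40 = 170.1000, running total 170.10
Total 170.10.

170.10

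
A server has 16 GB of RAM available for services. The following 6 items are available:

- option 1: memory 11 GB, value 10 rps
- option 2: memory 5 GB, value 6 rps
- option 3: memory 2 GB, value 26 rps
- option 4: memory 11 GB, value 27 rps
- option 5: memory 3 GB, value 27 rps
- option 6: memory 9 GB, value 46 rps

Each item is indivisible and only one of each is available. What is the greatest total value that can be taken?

99 rps

Check high-value combinations within 16 GB:
- option 3+option 5+option 6: memory 2+3+9=14, value 26+27+46=99
- option 3+option 4+option 5: memory 2+11+3=16, value 26+27+27=80
- option 2+option 3+option 6: memory 5+2+9=16, value 6+26+46=78
Best: 99 rps.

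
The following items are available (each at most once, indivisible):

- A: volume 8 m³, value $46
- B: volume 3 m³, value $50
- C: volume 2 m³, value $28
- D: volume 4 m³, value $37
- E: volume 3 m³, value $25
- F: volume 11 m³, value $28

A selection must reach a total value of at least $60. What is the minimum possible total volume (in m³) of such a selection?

5

Subsets with value ≥ 60, sorted by total volume:
- B+C: volume 5, value 78
- B+E: volume 6, value 75
- C+D: volume 6, value 65
- B+D: volume 7, value 87
Minimum volume: 5 m³.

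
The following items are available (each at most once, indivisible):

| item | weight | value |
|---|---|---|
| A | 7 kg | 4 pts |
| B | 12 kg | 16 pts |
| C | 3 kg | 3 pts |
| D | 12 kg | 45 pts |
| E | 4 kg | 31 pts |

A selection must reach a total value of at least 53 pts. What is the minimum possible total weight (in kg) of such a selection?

Subsets with value ≥ 53, sorted by total weight:
- D+E: weight 16, value 76
- C+D+E: weight 19, value 79
Minimum weight: 16 kg.

16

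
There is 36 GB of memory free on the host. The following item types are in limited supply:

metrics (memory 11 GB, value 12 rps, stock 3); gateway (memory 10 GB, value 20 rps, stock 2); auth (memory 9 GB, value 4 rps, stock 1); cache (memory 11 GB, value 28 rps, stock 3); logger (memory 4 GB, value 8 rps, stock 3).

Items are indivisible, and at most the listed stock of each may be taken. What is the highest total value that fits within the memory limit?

84 rps

Top feasible selections:
- 3×cache: memory 33, value 84
- 1×gateway + 2×cache + 1×logger: memory 36, value 84
- 2×cache + 3×logger: memory 34, value 80
- 1×gateway + 2×cache: memory 32, value 76
Best: 84 rps.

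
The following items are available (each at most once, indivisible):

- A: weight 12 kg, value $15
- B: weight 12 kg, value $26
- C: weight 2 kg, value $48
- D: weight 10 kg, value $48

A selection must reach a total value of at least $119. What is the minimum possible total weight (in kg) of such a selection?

Subsets with value ≥ 119, sorted by total weight:
- B+C+D: weight 24, value 122
- A+B+C+D: weight 36, value 137
Minimum weight: 24 kg.

24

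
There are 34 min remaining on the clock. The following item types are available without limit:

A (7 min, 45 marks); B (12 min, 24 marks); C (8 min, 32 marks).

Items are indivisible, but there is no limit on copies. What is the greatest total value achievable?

Best value-per-unit is A at 45/7, and filling with it alone uses time 4×7=28. No mix of the others beats 4×45 = 180.

180 marks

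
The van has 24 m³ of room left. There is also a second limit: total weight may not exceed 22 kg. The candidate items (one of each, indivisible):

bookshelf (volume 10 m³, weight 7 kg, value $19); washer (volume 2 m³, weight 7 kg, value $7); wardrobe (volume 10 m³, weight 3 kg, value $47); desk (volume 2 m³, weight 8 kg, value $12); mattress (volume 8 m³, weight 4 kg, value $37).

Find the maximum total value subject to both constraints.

Feasible sets respecting both limits:
- washer+wardrobe+desk+mattress: volume 22, weight 22, value 103
- wardrobe+desk+mattress: volume 20, weight 15, value 96
- washer+wardrobe+mattress: volume 20, weight 14, value 91
- wardrobe+mattress: volume 18, weight 7, value 84
Best: $103.

$103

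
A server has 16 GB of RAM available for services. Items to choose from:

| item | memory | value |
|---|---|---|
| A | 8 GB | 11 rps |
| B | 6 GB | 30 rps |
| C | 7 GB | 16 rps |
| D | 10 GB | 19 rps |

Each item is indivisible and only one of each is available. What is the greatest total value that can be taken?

Check high-value combinations within 16 GB:
- B+D: memory 6+10=16, value 30+19=49
- B+C: memory 6+7=13, value 30+16=46
- A+B: memory 8+6=14, value 11+30=41
Best: 49 rps.

49 rps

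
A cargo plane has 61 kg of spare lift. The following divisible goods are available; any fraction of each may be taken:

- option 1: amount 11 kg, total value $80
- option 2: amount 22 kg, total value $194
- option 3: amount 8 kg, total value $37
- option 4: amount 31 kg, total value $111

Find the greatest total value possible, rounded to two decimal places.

Take in order of value per unit:
- option 2 (194/22 per unit): all 22 → value 194, running total 194.00
- option 1 (80/11 per unit): all 11 → value 80, running total 274.00
- option 3 (37/8 per unit): all 8 → value 37, running total 311.00
- option 4 (111/31 per unit): 20 of 31 → value 20×111/31 = 71.6129, running total 382.61
Total 382.61.

382.61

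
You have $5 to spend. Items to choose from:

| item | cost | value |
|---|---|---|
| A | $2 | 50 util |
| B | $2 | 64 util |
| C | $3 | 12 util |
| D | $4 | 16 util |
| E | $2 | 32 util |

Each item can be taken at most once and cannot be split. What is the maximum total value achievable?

Check high-value combinations within $5:
- A+B: cost 2+2=4, value 50+64=114
- B+E: cost 2+2=4, value 64+32=96
- A+E: cost 2+2=4, value 50+32=82
- B+C: cost 2+3=5, value 64+12=76
- B: cost 2, value 64
Best: 114 util.

114 util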